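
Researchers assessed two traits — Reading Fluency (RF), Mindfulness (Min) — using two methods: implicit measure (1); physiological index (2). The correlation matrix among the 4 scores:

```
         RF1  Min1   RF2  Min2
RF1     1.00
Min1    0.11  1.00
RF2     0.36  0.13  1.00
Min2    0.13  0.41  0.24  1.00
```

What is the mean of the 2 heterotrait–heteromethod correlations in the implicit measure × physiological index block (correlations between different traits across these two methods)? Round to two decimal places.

0.13

HTHM values (method 1 × method 2): 0.13, 0.13; mean = 0.26/2 = 0.13.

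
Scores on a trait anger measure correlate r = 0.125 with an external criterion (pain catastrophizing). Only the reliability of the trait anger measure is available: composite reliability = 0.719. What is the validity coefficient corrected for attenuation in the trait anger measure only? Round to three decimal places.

Single correction: r_c = r_obs / √r_xx = 0.125 / √0.719 = 0.125 / 0.8479 ≈ 0.147.

0.147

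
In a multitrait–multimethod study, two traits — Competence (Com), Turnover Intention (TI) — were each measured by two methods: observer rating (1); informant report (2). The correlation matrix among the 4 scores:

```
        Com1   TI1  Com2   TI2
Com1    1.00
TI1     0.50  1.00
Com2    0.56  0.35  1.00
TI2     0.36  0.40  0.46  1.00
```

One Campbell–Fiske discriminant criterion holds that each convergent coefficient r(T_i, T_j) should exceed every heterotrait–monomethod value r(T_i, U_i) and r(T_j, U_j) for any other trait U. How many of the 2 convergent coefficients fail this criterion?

Convergent coefficients and their comparison sets:
Com (methods 1·2): 0.56 vs {0.50, 0.46} → pass.
TI (methods 1·2): 0.40 vs {0.50, 0.46} → fail.
1 of 2 fail.

1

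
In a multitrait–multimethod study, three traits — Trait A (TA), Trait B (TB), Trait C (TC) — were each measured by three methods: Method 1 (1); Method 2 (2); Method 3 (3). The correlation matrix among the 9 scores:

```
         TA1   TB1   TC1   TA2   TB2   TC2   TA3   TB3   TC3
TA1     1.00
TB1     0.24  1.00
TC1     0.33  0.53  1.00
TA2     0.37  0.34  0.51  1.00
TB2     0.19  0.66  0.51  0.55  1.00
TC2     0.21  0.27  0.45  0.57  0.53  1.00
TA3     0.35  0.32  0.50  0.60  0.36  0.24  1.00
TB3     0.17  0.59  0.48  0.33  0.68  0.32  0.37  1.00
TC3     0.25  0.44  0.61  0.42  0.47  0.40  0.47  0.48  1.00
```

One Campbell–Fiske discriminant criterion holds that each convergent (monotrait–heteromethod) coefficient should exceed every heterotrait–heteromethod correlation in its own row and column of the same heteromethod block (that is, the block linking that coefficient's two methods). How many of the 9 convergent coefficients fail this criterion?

Checking each validity diagonal entry against its comparison values:
TA (methods 1·2): 0.37 vs {0.19, 0.34, 0.21, 0.51} → fail.
TA (methods 1·3): 0.35 vs {0.17, 0.32, 0.25, 0.50} → fail.
TA (methods 2·3): 0.60 vs {0.33, 0.36, 0.42, 0.24} → pass.
TB (methods 1·2): 0.66 vs {0.34, 0.19, 0.27, 0.51} → pass.
TB (methods 1·3): 0.59 vs {0.32, 0.17, 0.44, 0.48} → pass.
TB (methods 2·3): 0.68 vs {0.36, 0.33, 0.47, 0.32} → pass.
TC (methods 1·2): 0.45 vs {0.51, 0.21, 0.51, 0.27} → fail.
TC (methods 1·3): 0.61 vs {0.50, 0.25, 0.48, 0.44} → pass.
TC (methods 2·3): 0.40 vs {0.24, 0.42, 0.32, 0.47} → fail.
4 of 9 fail.

4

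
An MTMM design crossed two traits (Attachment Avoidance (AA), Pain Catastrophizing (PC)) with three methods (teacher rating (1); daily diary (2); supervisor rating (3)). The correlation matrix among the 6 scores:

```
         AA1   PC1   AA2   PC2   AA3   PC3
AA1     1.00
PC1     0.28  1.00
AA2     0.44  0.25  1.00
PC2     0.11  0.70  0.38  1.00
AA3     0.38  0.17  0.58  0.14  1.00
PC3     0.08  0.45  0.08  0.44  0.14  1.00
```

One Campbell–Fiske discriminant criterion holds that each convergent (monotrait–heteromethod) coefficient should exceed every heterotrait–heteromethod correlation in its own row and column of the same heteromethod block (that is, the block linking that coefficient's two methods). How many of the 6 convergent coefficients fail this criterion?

0

Convergent coefficients and their comparison sets:
AA (methods 1·2): 0.44 vs {0.11, 0.25} → pass.
AA (methods 1·3): 0.38 vs {0.08, 0.17} → pass.
AA (methods 2·3): 0.58 vs {0.08, 0.14} → pass.
PC (methods 1·2): 0.70 vs {0.25, 0.11} → pass.
PC (methods 1·3): 0.45 vs {0.17, 0.08} → pass.
PC (methods 2·3): 0.44 vs {0.14, 0.08} → pass.
0 of 6 fail.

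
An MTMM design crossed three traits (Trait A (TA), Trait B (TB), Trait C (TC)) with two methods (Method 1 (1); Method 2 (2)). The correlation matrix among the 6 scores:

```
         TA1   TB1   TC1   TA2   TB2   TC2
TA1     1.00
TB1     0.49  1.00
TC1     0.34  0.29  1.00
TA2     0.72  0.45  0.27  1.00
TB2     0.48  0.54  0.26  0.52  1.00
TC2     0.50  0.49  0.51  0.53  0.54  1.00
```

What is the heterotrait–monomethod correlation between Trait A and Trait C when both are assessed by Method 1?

Different traits, same method: r(TA1, TC1) = 0.34.

0.34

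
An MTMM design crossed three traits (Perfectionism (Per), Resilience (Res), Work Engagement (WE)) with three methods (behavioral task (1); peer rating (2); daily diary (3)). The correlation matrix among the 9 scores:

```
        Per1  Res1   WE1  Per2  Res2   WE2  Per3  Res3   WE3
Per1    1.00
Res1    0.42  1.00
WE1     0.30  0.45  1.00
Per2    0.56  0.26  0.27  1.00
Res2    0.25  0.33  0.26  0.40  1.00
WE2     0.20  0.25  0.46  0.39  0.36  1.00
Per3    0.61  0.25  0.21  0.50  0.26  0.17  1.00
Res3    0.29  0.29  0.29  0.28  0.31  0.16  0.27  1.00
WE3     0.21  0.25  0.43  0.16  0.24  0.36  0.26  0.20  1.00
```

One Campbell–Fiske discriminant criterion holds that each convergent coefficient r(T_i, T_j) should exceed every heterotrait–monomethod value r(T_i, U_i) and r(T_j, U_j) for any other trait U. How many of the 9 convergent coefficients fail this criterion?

Each convergent coefficient versus the relevant comparison correlations:
Per (methods 1·2): 0.56 vs {0.42, 0.40, 0.30, 0.39} → pass.
Per (methods 1·3): 0.61 vs {0.42, 0.27, 0.30, 0.26} → pass.
Per (methods 2·3): 0.50 vs {0.40, 0.27, 0.39, 0.26} → pass.
Res (methods 1·2): 0.33 vs {0.42, 0.40, 0.45, 0.36} → fail.
Res (methods 1·3): 0.29 vs {0.42, 0.27, 0.45, 0.20} → fail.
Res (methods 2·3): 0.31 vs {0.40, 0.27, 0.36, 0.20} → fail.
WE (methods 1·2): 0.46 vs {0.30, 0.39, 0.45, 0.36} → pass.
WE (methods 1·3): 0.43 vs {0.30, 0.26, 0.45, 0.20} → fail.
WE (methods 2·3): 0.36 vs {0.39, 0.26, 0.36, 0.20} → fail.
5 of 9 fail.

5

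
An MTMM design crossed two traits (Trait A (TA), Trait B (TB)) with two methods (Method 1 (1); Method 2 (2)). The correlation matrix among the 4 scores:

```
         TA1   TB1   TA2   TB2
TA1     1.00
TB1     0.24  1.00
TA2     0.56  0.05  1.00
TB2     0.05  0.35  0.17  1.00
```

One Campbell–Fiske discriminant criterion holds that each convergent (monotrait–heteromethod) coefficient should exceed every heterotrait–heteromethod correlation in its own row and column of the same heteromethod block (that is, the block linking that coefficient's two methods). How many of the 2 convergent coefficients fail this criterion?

0

Each convergent coefficient versus the relevant comparison correlations:
TA (methods 1·2): 0.56 vs {0.05, 0.05} → pass.
TB (methods 1·2): 0.35 vs {0.05, 0.05} → pass.
0 of 2 fail.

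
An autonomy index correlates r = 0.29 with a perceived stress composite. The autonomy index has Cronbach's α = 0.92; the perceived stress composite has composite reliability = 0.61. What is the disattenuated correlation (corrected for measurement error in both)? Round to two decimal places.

r_true = r_obs / √(r_xx · r_yy) = 0.29 / √(0.92 × 0.61) = 0.29 / √0.5612 = 0.29 / 0.7491 ≈ 0.39.

0.39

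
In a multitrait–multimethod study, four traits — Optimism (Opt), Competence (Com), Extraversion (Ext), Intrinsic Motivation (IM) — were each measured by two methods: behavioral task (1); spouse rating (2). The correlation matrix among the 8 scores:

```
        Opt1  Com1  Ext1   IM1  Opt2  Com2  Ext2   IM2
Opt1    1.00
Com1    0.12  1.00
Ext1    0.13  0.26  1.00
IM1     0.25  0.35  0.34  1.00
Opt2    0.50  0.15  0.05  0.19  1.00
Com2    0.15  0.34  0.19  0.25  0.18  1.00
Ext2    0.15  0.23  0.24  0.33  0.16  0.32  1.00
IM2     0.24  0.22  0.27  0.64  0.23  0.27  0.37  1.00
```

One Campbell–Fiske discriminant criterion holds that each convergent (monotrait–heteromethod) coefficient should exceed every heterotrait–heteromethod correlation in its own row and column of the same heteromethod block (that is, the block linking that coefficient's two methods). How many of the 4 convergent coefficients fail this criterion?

1

Checking each validity diagonal entry against its comparison values:
Opt (methods 1·2): 0.50 vs {0.15, 0.15, 0.15, 0.05, 0.24, 0.19} → pass.
Com (methods 1·2): 0.34 vs {0.15, 0.15, 0.23, 0.19, 0.22, 0.25} → pass.
Ext (methods 1·2): 0.24 vs {0.05, 0.15, 0.19, 0.23, 0.27, 0.33} → fail.
IM (methods 1·2): 0.64 vs {0.19, 0.24, 0.25, 0.22, 0.33, 0.27} → pass.
1 of 4 fail.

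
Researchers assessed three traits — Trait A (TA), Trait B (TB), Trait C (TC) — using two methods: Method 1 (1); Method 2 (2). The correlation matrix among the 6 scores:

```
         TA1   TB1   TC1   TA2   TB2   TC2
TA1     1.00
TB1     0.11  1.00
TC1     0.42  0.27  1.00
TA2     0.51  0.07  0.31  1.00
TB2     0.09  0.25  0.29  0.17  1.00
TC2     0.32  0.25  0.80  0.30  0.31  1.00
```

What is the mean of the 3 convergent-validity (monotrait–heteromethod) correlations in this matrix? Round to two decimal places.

0.52

Convergent values: 0.51, 0.25, 0.80; mean = 1.56/3 = 0.52.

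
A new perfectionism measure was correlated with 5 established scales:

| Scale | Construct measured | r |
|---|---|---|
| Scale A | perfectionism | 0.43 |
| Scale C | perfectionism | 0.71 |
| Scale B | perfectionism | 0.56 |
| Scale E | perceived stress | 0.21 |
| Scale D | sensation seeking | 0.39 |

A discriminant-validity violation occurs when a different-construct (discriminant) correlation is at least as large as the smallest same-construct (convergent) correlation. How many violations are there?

Convergent (same construct = perfectionism): Scale A, Scale C, Scale B.
Smallest convergent = 0.43. Discriminant values: 0.21, 0.39; count ≥ 0.43 → 0.

0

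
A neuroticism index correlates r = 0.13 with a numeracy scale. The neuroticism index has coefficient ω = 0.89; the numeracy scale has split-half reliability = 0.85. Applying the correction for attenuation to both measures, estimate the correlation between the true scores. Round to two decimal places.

r_true = r_obs / √(r_xx · r_yy) = 0.13 / √(0.89 × 0.85) = 0.13 / √0.7565 = 0.13 / 0.8698 ≈ 0.15.

0.15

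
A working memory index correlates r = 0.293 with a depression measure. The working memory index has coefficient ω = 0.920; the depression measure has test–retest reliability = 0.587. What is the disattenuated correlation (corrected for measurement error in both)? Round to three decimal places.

0.399

r_true = r_obs / √(r_xx · r_yy) = 0.293 / √(0.920 × 0.587) = 0.293 / √0.540040 = 0.293 / 0.7349 ≈ 0.399.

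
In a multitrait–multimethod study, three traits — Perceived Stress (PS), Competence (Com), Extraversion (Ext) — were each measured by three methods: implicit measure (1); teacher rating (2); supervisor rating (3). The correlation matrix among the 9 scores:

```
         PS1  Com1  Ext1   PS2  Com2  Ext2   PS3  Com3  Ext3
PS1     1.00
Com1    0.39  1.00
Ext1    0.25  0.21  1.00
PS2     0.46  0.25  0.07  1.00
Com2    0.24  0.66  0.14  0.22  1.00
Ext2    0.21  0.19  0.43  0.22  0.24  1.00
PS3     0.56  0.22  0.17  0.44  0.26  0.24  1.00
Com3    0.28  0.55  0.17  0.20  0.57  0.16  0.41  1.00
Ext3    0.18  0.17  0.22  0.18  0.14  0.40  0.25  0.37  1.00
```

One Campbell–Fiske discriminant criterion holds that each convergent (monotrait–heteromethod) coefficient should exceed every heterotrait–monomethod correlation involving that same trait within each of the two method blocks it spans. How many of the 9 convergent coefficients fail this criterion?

Convergent coefficients and their comparison sets:
PS (methods 1·2): 0.46 vs {0.39, 0.22, 0.25, 0.22} → pass.
PS (methods 1·3): 0.56 vs {0.39, 0.41, 0.25, 0.25} → pass.
PS (methods 2·3): 0.44 vs {0.22, 0.41, 0.22, 0.25} → pass.
Com (methods 1·2): 0.66 vs {0.39, 0.22, 0.21, 0.24} → pass.
Com (methods 1·3): 0.55 vs {0.39, 0.41, 0.21, 0.37} → pass.
Com (methods 2·3): 0.57 vs {0.22, 0.41, 0.24, 0.37} → pass.
Ext (methods 1·2): 0.43 vs {0.25, 0.22, 0.21, 0.24} → pass.
Ext (methods 1·3): 0.22 vs {0.25, 0.25, 0.21, 0.37} → fail.
Ext (methods 2·3): 0.40 vs {0.22, 0.25, 0.24, 0.37} → pass.
1 of 9 fail.

1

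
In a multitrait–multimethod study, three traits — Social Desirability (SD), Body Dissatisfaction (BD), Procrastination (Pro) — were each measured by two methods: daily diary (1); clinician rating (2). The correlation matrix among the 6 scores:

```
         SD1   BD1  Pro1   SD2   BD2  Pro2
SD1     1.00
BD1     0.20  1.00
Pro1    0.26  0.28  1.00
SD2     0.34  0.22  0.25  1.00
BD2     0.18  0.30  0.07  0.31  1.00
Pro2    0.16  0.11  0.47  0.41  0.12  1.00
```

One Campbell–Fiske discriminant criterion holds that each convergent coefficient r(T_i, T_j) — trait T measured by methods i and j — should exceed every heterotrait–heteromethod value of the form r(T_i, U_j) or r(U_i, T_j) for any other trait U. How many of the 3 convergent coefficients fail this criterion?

0

Convergent coefficients and their comparison sets:
SD (methods 1·2): 0.34 vs {0.18, 0.22, 0.16, 0.25} → pass.
BD (methods 1·2): 0.30 vs {0.22, 0.18, 0.11, 0.07} → pass.
Pro (methods 1·2): 0.47 vs {0.25, 0.16, 0.07, 0.11} → pass.
0 of 3 fail.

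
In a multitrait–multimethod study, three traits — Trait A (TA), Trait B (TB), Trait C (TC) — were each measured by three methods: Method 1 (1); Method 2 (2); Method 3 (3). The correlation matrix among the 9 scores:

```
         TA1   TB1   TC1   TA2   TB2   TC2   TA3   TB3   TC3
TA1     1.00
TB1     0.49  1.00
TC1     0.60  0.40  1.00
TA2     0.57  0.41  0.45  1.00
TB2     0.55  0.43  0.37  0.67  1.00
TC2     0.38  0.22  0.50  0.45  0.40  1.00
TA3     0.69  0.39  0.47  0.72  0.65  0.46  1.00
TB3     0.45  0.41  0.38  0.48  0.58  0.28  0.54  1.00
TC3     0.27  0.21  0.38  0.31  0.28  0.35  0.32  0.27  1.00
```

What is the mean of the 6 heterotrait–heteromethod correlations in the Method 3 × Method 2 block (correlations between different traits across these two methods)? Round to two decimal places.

0.41

HTHM values (method 3 × method 2): 0.65, 0.46, 0.48, 0.28, 0.31, 0.28; mean = 2.46/6 = 0.41.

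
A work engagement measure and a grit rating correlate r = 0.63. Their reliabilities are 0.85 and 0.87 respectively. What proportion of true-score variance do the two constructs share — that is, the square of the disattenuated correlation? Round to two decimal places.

0.54

Disattenuated r = 0.63 / √(0.85 × 0.87) = 0.63 / 0.8599 = 0.7326.
Shared true-score variance = 0.7326² = 0.5367 ≈ 0.54.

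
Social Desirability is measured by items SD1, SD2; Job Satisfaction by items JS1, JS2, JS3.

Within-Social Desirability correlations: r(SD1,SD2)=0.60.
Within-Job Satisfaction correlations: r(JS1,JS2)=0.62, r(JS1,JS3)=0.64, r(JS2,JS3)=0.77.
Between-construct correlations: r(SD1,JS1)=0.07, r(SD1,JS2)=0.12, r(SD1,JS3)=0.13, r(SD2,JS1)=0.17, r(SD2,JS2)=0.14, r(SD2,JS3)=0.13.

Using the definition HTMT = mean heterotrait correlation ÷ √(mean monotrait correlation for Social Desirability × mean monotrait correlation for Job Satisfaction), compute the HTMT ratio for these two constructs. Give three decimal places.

Mean between = 0.76/6 = 0.1267.
Mean within-SD = 0.60/1 = 0.6000; mean within-JS = 2.03/3 = 0.6767.
Geometric mean = √(0.6000 × 0.6767) = 0.6372.
HTMT = 0.1267 / 0.6372 = 0.199.

0.199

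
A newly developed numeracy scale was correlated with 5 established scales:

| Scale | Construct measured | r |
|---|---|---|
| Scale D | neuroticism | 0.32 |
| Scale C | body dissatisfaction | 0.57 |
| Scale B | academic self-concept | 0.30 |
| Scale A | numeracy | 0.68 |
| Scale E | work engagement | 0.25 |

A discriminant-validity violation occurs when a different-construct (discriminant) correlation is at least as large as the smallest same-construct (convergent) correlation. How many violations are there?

0

Convergent (same construct = numeracy): Scale A.
Smallest convergent = 0.68. Discriminant values: 0.32, 0.57, 0.30, 0.25; count ≥ 0.68 → 0.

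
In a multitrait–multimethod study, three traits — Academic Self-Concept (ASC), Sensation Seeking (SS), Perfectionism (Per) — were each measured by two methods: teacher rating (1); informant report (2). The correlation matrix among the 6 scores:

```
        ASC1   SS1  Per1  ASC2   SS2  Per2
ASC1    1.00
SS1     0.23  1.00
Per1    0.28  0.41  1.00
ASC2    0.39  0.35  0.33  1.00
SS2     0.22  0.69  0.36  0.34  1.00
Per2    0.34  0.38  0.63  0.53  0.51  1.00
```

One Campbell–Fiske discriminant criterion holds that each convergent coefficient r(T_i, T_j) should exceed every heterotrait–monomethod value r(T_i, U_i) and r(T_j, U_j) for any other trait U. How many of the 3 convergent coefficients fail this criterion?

1

Checking each validity diagonal entry against its comparison values:
ASC (methods 1·2): 0.39 vs {0.23, 0.34, 0.28, 0.53} → fail.
SS (methods 1·2): 0.69 vs {0.23, 0.34, 0.41, 0.51} → pass.
Per (methods 1·2): 0.63 vs {0.28, 0.53, 0.41, 0.51} → pass.
1 of 3 fail.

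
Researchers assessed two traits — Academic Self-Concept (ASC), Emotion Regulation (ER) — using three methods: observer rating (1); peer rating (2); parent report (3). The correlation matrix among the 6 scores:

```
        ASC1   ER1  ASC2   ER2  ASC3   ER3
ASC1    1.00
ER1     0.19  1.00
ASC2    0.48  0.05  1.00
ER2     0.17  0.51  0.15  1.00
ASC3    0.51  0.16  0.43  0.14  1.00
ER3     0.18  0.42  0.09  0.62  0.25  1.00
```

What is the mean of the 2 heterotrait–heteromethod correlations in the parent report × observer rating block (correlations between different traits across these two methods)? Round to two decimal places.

HTHM values (method 3 × method 1): 0.16, 0.18; mean = 0.34/2 = 0.17.

0.17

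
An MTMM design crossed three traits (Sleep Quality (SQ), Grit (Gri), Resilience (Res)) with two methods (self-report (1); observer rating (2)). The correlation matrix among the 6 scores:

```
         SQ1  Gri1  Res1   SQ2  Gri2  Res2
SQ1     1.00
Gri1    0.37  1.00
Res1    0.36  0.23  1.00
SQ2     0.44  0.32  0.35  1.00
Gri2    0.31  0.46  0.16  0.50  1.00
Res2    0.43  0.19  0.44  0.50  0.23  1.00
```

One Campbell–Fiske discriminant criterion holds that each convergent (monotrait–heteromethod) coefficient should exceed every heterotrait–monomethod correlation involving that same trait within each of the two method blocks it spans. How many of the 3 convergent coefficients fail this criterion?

3

Each convergent coefficient versus the relevant comparison correlations:
SQ (methods 1·2): 0.44 vs {0.37, 0.50, 0.36, 0.50} → fail.
Gri (methods 1·2): 0.46 vs {0.37, 0.50, 0.23, 0.23} → fail.
Res (methods 1·2): 0.44 vs {0.36, 0.50, 0.23, 0.23} → fail.
3 of 3 fail.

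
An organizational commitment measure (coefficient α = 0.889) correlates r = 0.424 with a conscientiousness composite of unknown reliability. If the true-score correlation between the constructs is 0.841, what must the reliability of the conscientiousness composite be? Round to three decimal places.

r_true = r_obs / √(r_xx · r_yy) ⇒ 0.841 = 0.424 / √(0.889 · r_yy).
√(0.889 · r_yy) = 0.424 / 0.841 = 0.5042; 0.889 · r_yy = 0.2542; r_yy = 0.2542 / 0.889 ≈ 0.286.

0.286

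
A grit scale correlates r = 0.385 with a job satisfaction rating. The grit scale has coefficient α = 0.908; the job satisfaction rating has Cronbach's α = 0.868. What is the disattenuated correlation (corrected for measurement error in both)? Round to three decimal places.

0.434

r_true = r_obs / √(r_xx · r_yy) = 0.385 / √(0.908 × 0.868) = 0.385 / √0.788144 = 0.385 / 0.8878 ≈ 0.434.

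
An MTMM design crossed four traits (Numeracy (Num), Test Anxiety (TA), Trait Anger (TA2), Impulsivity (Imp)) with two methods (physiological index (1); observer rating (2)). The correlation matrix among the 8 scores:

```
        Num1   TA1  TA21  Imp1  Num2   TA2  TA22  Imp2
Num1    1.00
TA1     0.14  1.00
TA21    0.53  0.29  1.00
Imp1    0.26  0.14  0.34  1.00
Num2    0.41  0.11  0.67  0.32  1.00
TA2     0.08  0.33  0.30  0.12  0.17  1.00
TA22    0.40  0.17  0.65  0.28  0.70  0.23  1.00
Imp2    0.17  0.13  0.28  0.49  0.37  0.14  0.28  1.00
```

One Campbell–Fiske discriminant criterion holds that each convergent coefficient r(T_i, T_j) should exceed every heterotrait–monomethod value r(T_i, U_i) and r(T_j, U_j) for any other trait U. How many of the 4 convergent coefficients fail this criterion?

2

Each convergent coefficient versus the relevant comparison correlations:
Num (methods 1·2): 0.41 vs {0.14, 0.17, 0.53, 0.70, 0.26, 0.37} → fail.
TA (methods 1·2): 0.33 vs {0.14, 0.17, 0.29, 0.23, 0.14, 0.14} → pass.
TA2 (methods 1·2): 0.65 vs {0.53, 0.70, 0.29, 0.23, 0.34, 0.28} → fail.
Imp (methods 1·2): 0.49 vs {0.26, 0.37, 0.14, 0.14, 0.34, 0.28} → pass.
2 of 4 fail.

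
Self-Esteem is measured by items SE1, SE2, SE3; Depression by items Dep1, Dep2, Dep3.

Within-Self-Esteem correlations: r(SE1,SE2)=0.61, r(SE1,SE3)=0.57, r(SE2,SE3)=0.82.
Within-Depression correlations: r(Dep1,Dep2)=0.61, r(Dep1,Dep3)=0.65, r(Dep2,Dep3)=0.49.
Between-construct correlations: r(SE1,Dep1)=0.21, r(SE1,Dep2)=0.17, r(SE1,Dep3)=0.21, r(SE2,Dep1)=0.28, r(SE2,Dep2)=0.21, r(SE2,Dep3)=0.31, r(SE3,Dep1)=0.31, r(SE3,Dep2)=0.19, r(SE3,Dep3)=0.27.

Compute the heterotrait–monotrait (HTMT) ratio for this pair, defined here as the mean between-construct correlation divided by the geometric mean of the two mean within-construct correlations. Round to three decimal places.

0.385

Between-construct mean = 2.16/9 = 0.2400.
Mean within-SE = 2.00/3 = 0.6667; mean within-Dep = 1.75/3 = 0.5833.
Geometric mean = √(0.6667 × 0.5833) = 0.6236.
HTMT = 0.2400 / 0.6236 = 0.385.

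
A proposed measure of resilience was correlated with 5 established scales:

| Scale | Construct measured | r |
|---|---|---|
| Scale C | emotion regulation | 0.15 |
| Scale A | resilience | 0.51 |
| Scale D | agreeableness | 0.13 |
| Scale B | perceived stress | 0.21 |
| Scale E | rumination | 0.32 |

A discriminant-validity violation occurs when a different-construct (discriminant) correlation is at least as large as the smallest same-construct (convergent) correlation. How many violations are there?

0

Convergent (same construct = resilience): Scale A.
Smallest convergent = 0.51. Discriminant values: 0.15, 0.13, 0.21, 0.32; count ≥ 0.51 → 0.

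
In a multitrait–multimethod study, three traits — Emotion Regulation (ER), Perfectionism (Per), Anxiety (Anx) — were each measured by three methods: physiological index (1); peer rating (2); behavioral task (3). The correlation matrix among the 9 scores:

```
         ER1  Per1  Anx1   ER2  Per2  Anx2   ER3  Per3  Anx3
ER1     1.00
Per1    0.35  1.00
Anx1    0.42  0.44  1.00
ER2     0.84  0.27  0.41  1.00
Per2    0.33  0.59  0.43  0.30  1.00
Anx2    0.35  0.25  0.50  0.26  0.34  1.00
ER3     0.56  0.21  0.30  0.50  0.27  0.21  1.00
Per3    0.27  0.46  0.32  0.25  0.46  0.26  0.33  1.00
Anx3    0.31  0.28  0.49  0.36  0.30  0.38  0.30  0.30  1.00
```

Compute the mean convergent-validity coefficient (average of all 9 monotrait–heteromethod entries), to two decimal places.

Convergent values: 0.84, 0.56, 0.50, 0.59, 0.46, 0.46, 0.50, 0.49, 0.38; mean = 4.78/9 = 0.53.

0.53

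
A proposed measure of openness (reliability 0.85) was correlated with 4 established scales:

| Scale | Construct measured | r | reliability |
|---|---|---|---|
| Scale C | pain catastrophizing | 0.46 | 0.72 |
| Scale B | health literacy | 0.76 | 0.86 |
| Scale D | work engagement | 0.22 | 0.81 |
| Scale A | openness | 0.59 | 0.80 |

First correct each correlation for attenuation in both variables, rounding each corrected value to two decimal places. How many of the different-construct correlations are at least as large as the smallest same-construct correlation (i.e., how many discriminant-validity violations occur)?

Disattenuated r (r / √(r_scale · r_new)):
  Scale C (disc): 0.46 / √(0.72·0.85) = 0.59
  Scale B (disc): 0.76 / √(0.86·0.85) = 0.89
  Scale D (disc): 0.22 / √(0.81·0.85) = 0.27
  Scale A (conv): 0.59 / √(0.80·0.85) = 0.72
Smallest convergent = 0.72. Discriminant values: 0.59, 0.89, 0.27; count ≥ 0.72 → 1.

1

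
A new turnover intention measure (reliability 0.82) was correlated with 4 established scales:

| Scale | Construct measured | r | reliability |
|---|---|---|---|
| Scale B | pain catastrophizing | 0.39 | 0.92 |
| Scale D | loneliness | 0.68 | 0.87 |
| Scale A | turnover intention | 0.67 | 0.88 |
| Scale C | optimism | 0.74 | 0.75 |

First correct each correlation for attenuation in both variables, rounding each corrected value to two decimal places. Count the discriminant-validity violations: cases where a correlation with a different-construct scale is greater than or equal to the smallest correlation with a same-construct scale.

2

Disattenuated r (r / √(r_scale · r_new)):
  Scale B (disc): 0.39 / √(0.92·0.82) = 0.45
  Scale D (disc): 0.68 / √(0.87·0.82) = 0.81
  Scale A (conv): 0.67 / √(0.88·0.82) = 0.79
  Scale C (disc): 0.74 / √(0.75·0.82) = 0.94
Smallest convergent = 0.79. Discriminant values: 0.45, 0.81, 0.94; count ≥ 0.79 → 2.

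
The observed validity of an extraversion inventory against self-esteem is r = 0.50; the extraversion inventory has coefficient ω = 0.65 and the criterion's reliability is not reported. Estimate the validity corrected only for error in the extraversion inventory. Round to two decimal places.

0.62

Single correction: r_c = r_obs / √r_xx = 0.50 / √0.65 = 0.50 / 0.8062 ≈ 0.62.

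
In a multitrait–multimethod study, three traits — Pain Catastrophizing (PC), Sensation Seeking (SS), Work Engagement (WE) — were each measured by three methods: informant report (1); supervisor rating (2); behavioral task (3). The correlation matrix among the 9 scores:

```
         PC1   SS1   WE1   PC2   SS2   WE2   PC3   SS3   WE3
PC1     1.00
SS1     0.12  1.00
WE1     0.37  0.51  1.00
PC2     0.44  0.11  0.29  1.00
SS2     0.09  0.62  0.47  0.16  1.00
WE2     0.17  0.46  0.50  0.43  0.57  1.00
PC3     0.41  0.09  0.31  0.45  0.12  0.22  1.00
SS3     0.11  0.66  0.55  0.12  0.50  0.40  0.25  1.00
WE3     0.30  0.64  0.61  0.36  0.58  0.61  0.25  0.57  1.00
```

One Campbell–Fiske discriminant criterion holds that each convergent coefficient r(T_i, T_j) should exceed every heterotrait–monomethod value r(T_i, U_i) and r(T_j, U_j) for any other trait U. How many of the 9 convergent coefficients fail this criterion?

2

Each convergent coefficient versus the relevant comparison correlations:
PC (methods 1·2): 0.44 vs {0.12, 0.16, 0.37, 0.43} → pass.
PC (methods 1·3): 0.41 vs {0.12, 0.25, 0.37, 0.25} → pass.
PC (methods 2·3): 0.45 vs {0.16, 0.25, 0.43, 0.25} → pass.
SS (methods 1·2): 0.62 vs {0.12, 0.16, 0.51, 0.57} → pass.
SS (methods 1·3): 0.66 vs {0.12, 0.25, 0.51, 0.57} → pass.
SS (methods 2·3): 0.50 vs {0.16, 0.25, 0.57, 0.57} → fail.
WE (methods 1·2): 0.50 vs {0.37, 0.43, 0.51, 0.57} → fail.
WE (methods 1·3): 0.61 vs {0.37, 0.25, 0.51, 0.57} → pass.
WE (methods 2·3): 0.61 vs {0.43, 0.25, 0.57, 0.57} → pass.
2 of 9 fail.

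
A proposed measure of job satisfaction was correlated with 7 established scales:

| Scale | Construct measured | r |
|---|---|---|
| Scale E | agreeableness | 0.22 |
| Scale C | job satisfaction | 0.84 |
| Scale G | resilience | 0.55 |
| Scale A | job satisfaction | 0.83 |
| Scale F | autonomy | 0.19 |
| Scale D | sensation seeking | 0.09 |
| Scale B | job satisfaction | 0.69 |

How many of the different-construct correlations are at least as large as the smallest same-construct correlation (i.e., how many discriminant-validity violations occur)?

Convergent (same construct = job satisfaction): Scale C, Scale A, Scale B.
Smallest convergent = 0.69. Discriminant values: 0.22, 0.55, 0.19, 0.09; count ≥ 0.69 → 0.

0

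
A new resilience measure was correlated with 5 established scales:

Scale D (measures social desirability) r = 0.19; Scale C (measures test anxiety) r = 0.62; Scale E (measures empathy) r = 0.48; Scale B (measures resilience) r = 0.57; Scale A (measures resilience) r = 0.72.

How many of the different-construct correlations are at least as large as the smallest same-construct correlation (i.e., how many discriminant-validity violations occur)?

Convergent (same construct = resilience): Scale B, Scale A.
Smallest convergent = 0.57. Discriminant values: 0.19, 0.62, 0.48; count ≥ 0.57 → 1.

1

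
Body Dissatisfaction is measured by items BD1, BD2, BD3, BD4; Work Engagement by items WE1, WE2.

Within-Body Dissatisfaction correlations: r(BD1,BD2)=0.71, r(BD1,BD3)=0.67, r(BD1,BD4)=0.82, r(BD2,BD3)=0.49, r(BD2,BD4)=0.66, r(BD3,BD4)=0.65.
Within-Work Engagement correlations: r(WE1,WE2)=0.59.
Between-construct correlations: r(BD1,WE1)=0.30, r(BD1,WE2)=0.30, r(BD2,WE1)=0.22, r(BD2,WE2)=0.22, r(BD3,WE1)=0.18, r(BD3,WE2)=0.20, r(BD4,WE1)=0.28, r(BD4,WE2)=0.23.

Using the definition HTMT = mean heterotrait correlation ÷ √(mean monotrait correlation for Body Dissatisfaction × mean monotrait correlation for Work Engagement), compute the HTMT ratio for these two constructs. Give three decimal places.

0.385

Between-construct mean = 1.93/8 = 0.2413.
Mean within-BD = 4.00/6 = 0.6667; mean within-WE = 0.59/1 = 0.5900.
Geometric mean = √(0.6667 × 0.5900) = 0.6272.
HTMT = 0.2413 / 0.6272 = 0.385.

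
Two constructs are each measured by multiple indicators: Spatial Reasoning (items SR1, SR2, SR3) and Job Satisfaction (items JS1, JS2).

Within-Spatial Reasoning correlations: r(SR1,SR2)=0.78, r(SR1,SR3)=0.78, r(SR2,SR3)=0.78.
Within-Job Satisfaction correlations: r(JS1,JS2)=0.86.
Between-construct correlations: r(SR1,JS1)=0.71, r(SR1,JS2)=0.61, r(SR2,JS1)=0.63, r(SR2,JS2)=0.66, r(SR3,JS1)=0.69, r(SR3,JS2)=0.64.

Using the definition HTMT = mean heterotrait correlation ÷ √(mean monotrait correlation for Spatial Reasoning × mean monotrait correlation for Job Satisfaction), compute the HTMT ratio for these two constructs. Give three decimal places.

Mean heterotrait r = 3.94/6 = 0.6567.
Mean within-SR = 2.34/3 = 0.7800; mean within-JS = 0.86/1 = 0.8600.
Geometric mean = √(0.7800 × 0.8600) = 0.8190.
HTMT = 0.6567 / 0.8190 = 0.802.

0.802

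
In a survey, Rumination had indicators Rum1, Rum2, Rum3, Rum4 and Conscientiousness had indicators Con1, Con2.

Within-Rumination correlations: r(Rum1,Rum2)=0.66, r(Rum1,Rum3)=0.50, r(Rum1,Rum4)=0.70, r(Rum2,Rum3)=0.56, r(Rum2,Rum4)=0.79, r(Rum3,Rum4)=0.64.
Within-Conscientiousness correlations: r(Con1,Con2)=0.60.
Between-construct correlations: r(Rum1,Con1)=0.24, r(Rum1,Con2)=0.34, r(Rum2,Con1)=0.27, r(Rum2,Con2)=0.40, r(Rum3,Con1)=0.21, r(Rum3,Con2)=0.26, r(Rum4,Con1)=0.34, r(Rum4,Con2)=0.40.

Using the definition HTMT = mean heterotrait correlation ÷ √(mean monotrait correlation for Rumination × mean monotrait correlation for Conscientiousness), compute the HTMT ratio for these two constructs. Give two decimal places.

0.50

Mean heterotrait r = 2.46/8 = 0.3075.
Mean within-Rum = 3.85/6 = 0.6417; mean within-Con = 0.60/1 = 0.6000.
Geometric mean = √(0.6417 × 0.6000) = 0.6205.
HTMT = 0.3075 / 0.6205 = 0.50.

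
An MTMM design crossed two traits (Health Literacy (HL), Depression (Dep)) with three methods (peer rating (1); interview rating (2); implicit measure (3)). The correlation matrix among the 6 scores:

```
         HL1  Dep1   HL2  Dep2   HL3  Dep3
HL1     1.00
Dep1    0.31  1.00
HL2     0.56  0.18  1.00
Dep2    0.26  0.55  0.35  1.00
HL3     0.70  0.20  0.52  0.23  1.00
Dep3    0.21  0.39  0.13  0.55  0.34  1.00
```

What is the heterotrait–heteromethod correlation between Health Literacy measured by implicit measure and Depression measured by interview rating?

Different traits and methods: r(HL3, Dep2) = 0.23.

0.23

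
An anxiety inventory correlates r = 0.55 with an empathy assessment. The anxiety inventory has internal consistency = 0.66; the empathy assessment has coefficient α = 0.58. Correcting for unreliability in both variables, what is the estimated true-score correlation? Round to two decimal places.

0.89

r_true = r_obs / √(r_xx · r_yy) = 0.55 / √(0.66 × 0.58) = 0.55 / √0.3828 = 0.55 / 0.6187 ≈ 0.89.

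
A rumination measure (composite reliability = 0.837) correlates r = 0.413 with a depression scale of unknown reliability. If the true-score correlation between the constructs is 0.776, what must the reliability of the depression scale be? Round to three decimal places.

r_true = r_obs / √(r_xx · r_yy) ⇒ 0.776 = 0.413 / √(0.837 · r_yy).
√(0.837 · r_yy) = 0.413 / 0.776 = 0.5322; 0.837 · r_yy = 0.2832; r_yy = 0.2832 / 0.837 ≈ 0.338.

0.338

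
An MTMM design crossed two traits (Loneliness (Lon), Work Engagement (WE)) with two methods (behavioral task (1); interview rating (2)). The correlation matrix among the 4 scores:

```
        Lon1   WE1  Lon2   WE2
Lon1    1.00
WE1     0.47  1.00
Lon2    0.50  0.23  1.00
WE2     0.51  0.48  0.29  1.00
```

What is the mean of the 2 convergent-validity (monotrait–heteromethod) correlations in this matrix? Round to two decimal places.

Convergent values: 0.50, 0.48; mean = 0.98/2 = 0.49.

0.49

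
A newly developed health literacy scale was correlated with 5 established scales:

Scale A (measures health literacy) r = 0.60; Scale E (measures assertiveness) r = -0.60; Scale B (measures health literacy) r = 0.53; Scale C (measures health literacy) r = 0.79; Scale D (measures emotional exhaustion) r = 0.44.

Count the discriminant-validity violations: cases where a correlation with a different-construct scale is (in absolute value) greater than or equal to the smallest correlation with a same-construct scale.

Convergent (same construct = health literacy): Scale A, Scale B, Scale C.
Smallest convergent = 0.53. Discriminant |r|: 0.60, 0.44; count ≥ 0.53 → 1.

1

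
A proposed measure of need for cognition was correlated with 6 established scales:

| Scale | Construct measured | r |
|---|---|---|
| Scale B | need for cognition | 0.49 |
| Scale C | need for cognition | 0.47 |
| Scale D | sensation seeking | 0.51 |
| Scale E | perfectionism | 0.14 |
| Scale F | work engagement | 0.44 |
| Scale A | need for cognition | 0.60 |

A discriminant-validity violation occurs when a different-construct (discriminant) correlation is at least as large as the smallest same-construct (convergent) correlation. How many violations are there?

Convergent (same construct = need for cognition): Scale B, Scale C, Scale A.
Smallest convergent = 0.47. Discriminant values: 0.51, 0.14, 0.44; count ≥ 0.47 → 1.

1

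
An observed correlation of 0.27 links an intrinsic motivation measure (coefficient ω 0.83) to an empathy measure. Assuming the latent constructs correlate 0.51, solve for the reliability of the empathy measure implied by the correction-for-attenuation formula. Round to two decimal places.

r_true = r_obs / √(r_xx · r_yy) ⇒ 0.51 = 0.27 / √(0.83 · r_yy).
√(0.83 · r_yy) = 0.27 / 0.51 = 0.5294; 0.83 · r_yy = 0.2803; r_yy = 0.2803 / 0.83 ≈ 0.34.

0.34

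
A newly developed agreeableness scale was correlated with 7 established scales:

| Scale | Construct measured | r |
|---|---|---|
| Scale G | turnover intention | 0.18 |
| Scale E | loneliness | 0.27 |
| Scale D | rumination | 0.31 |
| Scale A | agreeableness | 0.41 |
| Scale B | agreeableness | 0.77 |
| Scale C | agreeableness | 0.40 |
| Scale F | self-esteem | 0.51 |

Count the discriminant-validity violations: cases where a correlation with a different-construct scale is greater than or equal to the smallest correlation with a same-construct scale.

Convergent (same construct = agreeableness): Scale A, Scale B, Scale C.
Smallest convergent = 0.40. Discriminant values: 0.18, 0.27, 0.31, 0.51; count ≥ 0.40 → 1.

1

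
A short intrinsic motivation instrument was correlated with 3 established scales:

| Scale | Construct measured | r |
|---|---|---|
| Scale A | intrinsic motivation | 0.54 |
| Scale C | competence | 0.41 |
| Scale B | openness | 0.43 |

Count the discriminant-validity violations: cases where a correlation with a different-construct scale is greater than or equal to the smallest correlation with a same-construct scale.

Convergent (same construct = intrinsic motivation): Scale A.
Smallest convergent = 0.54. Discriminant values: 0.41, 0.43; count ≥ 0.54 → 0.

0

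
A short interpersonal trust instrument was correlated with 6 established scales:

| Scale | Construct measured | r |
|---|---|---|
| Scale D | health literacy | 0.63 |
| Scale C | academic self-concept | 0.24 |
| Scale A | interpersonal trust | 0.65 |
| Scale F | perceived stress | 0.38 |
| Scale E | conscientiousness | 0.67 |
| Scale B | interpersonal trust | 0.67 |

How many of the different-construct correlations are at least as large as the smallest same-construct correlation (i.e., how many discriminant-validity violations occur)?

Convergent (same construct = interpersonal trust): Scale A, Scale B.
Smallest convergent = 0.65. Discriminant values: 0.63, 0.24, 0.38, 0.67; count ≥ 0.65 → 1.

1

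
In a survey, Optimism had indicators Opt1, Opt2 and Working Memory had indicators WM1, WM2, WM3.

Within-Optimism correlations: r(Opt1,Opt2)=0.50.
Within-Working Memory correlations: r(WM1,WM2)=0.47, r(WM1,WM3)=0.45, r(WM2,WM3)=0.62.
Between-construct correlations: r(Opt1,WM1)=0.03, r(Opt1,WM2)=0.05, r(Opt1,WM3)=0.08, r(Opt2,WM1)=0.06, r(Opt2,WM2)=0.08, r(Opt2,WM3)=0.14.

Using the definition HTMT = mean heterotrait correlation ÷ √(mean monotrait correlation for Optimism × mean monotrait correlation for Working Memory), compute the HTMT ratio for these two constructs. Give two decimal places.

0.14

Mean between = 0.44/6 = 0.0733.
Mean within-Opt = 0.50/1 = 0.5000; mean within-WM = 1.54/3 = 0.5133.
Geometric mean = √(0.5000 × 0.5133) = 0.5066.
HTMT = 0.0733 / 0.5066 = 0.14.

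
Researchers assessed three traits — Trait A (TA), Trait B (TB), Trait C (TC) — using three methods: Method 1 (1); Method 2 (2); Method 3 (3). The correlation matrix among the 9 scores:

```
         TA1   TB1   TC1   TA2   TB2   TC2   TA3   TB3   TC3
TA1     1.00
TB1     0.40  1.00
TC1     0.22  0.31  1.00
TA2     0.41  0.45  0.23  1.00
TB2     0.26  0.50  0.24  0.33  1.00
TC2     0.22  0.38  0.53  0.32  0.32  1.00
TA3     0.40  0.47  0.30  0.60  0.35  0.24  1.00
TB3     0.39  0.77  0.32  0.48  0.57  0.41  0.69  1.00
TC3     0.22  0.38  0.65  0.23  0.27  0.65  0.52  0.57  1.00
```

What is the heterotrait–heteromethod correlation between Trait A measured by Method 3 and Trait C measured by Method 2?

Different traits and methods: r(TA3, TC2) = 0.24.

0.24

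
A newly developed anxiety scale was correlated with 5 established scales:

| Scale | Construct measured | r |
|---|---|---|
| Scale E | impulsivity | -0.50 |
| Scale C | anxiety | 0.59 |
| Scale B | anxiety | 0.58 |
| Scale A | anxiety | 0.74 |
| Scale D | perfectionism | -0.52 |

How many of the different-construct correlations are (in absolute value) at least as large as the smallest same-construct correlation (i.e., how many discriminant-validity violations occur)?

0

Convergent (same construct = anxiety): Scale C, Scale B, Scale A.
Smallest convergent = 0.58. Discriminant |r|: 0.50, 0.52; count ≥ 0.58 → 0.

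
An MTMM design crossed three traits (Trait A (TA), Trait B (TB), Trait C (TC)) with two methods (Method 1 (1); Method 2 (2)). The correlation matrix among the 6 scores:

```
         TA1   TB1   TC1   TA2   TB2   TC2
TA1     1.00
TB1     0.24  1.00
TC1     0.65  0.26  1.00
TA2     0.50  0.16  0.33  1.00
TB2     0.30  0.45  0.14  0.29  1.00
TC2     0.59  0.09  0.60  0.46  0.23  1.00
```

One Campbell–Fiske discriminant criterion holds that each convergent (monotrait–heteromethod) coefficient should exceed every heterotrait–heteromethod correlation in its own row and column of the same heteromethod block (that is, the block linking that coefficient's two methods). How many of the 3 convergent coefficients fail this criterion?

1

Checking each validity diagonal entry against its comparison values:
TA (methods 1·2): 0.50 vs {0.30, 0.16, 0.59, 0.33} → fail.
TB (methods 1·2): 0.45 vs {0.16, 0.30, 0.09, 0.14} → pass.
TC (methods 1·2): 0.60 vs {0.33, 0.59, 0.14, 0.09} → pass.
1 of 3 fail.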